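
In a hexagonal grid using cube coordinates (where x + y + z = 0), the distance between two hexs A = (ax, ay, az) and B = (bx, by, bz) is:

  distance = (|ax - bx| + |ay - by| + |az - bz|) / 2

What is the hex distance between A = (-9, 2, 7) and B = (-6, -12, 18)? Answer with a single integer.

Answer: 14

Derivation:
|ax - bx| = |-9 - (-6)| = 3
|ay - by| = |2 - (-12)| = 14
|az - bz| = |7 - 18| = 11
distance = (3 + 14 + 11) / 2 = 28 / 2 = 14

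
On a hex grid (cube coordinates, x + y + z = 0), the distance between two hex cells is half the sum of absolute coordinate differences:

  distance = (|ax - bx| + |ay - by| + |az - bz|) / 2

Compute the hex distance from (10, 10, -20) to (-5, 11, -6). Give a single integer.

Answer: 15

Derivation:
|ax - bx| = |10 - (-5)| = 15
|ay - by| = |10 - 11| = 1
|az - bz| = |-20 - (-6)| = 14
distance = (15 + 1 + 14) / 2 = 30 / 2 = 15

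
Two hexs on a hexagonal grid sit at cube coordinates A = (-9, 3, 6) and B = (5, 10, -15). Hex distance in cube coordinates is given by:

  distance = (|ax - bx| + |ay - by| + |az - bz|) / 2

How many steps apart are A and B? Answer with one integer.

Answer: 21

Derivation:
|ax - bx| = |-9 - 5| = 14
|ay - by| = |3 - 10| = 7
|az - bz| = |6 - (-15)| = 21
distance = (14 + 7 + 21) / 2 = 42 / 2 = 21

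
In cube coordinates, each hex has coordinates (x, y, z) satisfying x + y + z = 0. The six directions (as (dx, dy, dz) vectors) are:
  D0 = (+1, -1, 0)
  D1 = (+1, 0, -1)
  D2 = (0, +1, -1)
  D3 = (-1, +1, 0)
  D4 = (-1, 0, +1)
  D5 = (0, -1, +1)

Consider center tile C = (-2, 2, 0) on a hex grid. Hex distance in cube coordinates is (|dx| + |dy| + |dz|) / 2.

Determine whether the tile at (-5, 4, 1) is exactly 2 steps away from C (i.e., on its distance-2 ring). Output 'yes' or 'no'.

Answer: no

Derivation:
|px - cx| = |-5 - (-2)| = 3
|py - cy| = |4 - 2| = 2
|pz - cz| = |1 - 0| = 1
distance = (3+2+1)/2 = 6/2 = 3
radius = 2; distance != radius -> no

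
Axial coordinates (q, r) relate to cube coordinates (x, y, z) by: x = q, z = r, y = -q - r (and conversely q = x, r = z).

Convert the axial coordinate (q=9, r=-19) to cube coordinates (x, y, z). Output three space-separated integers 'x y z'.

Answer: 9 10 -19

Derivation:
x = q = 9
z = r = -19
y = -x - z = -(9) - (-19) = 10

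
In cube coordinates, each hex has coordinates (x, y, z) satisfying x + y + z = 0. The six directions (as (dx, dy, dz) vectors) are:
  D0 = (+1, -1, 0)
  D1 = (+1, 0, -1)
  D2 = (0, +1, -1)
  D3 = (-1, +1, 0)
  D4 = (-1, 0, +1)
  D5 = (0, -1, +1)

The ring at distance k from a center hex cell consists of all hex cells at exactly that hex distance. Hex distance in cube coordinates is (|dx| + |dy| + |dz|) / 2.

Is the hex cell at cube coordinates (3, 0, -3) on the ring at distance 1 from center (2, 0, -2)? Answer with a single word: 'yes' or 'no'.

|px - cx| = |3 - 2| = 1
|py - cy| = |0 - 0| = 0
|pz - cz| = |-3 - (-2)| = 1
distance = (1+0+1)/2 = 2/2 = 1
radius = 1; distance == radius -> yes

Answer: yes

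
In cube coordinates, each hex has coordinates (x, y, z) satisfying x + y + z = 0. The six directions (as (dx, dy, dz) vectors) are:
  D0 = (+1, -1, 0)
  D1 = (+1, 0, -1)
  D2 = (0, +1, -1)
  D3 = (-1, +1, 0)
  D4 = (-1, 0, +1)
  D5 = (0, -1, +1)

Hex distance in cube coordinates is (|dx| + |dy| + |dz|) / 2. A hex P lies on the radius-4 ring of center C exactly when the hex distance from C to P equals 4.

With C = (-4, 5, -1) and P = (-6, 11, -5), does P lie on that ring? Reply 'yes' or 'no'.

|px - cx| = |-6 - (-4)| = 2
|py - cy| = |11 - 5| = 6
|pz - cz| = |-5 - (-1)| = 4
distance = (2+6+4)/2 = 12/2 = 6
radius = 4; distance != radius -> no

Answer: no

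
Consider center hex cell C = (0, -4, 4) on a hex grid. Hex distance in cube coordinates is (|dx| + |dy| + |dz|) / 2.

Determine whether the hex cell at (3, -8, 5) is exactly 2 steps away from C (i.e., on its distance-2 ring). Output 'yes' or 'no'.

|px - cx| = |3 - 0| = 3
|py - cy| = |-8 - (-4)| = 4
|pz - cz| = |5 - 4| = 1
distance = (3+4+1)/2 = 8/2 = 4
radius = 2; distance != radius -> no

Answer: no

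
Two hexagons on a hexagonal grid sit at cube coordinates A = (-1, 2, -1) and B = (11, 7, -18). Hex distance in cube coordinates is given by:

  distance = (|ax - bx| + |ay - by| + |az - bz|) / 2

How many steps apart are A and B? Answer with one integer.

|ax - bx| = |-1 - 11| = 12
|ay - by| = |2 - 7| = 5
|az - bz| = |-1 - (-18)| = 17
distance = (12 + 5 + 17) / 2 = 34 / 2 = 17

Answer: 17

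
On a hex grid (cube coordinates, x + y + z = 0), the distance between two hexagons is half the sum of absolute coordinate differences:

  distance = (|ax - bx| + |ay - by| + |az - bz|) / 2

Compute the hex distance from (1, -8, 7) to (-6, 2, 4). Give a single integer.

Answer: 10

Derivation:
|ax - bx| = |1 - (-6)| = 7
|ay - by| = |-8 - 2| = 10
|az - bz| = |7 - 4| = 3
distance = (7 + 10 + 3) / 2 = 20 / 2 = 10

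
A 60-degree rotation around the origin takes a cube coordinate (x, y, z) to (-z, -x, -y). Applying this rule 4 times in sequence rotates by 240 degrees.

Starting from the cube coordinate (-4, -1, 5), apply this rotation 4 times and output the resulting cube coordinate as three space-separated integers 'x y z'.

Start: (-4, -1, 5)
Step 1: (-4, -1, 5) -> (-(5), -(-4), -(-1)) = (-5, 4, 1)
Step 2: (-5, 4, 1) -> (-(1), -(-5), -(4)) = (-1, 5, -4)
Step 3: (-1, 5, -4) -> (-(-4), -(-1), -(5)) = (4, 1, -5)
Step 4: (4, 1, -5) -> (-(-5), -(4), -(1)) = (5, -4, -1)

Answer: 5 -4 -1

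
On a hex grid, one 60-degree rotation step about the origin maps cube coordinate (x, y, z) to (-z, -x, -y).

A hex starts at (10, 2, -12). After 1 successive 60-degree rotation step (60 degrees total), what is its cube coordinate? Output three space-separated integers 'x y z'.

Answer: 12 -10 -2

Derivation:
Start: (10, 2, -12)
Step 1: (10, 2, -12) -> (-(-12), -(10), -(2)) = (12, -10, -2)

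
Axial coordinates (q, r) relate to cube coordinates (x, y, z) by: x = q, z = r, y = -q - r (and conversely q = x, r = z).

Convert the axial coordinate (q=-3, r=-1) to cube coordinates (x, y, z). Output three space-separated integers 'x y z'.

Answer: -3 4 -1

Derivation:
x = q = -3
z = r = -1
y = -x - z = -(-3) - (-1) = 4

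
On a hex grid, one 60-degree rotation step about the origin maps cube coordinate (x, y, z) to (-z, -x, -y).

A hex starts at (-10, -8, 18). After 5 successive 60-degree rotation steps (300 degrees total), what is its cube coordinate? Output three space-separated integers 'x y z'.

Start: (-10, -8, 18)
Step 1: (-10, -8, 18) -> (-(18), -(-10), -(-8)) = (-18, 10, 8)
Step 2: (-18, 10, 8) -> (-(8), -(-18), -(10)) = (-8, 18, -10)
Step 3: (-8, 18, -10) -> (-(-10), -(-8), -(18)) = (10, 8, -18)
Step 4: (10, 8, -18) -> (-(-18), -(10), -(8)) = (18, -10, -8)
Step 5: (18, -10, -8) -> (-(-8), -(18), -(-10)) = (8, -18, 10)

Answer: 8 -18 10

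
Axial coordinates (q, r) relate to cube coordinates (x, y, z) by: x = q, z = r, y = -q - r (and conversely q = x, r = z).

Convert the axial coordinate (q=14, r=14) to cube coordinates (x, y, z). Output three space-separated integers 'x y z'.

Answer: 14 -28 14

Derivation:
x = q = 14
z = r = 14
y = -x - z = -(14) - (14) = -28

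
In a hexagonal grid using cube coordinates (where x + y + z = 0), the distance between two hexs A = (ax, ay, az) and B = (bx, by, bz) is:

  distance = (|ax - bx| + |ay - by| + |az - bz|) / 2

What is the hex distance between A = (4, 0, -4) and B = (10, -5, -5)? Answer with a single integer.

|ax - bx| = |4 - 10| = 6
|ay - by| = |0 - (-5)| = 5
|az - bz| = |-4 - (-5)| = 1
distance = (6 + 5 + 1) / 2 = 12 / 2 = 6

Answer: 6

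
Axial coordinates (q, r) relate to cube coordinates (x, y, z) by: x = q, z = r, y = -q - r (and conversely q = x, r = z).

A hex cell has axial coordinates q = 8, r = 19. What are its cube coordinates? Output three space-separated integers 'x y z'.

Answer: 8 -27 19

Derivation:
x = q = 8
z = r = 19
y = -x - z = -(8) - (19) = -27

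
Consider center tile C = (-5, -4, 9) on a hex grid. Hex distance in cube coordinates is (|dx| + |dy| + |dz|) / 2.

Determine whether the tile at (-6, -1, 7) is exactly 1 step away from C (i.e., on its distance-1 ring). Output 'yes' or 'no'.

|px - cx| = |-6 - (-5)| = 1
|py - cy| = |-1 - (-4)| = 3
|pz - cz| = |7 - 9| = 2
distance = (1+3+2)/2 = 6/2 = 3
radius = 1; distance != radius -> no

Answer: no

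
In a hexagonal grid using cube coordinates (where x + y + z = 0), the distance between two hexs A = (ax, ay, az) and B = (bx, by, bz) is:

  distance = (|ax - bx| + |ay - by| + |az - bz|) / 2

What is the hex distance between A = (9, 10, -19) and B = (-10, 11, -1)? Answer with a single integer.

Answer: 19

Derivation:
|ax - bx| = |9 - (-10)| = 19
|ay - by| = |10 - 11| = 1
|az - bz| = |-19 - (-1)| = 18
distance = (19 + 1 + 18) / 2 = 38 / 2 = 19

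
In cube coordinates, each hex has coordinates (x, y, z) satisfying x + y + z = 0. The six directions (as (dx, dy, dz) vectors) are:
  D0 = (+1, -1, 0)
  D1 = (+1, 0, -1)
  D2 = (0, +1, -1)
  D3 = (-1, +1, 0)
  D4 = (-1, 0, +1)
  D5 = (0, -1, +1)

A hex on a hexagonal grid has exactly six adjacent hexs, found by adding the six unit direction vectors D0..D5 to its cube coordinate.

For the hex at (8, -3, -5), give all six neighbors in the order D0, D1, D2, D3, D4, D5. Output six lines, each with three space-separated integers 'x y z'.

Answer: 9 -4 -5
9 -3 -6
8 -2 -6
7 -2 -5
7 -3 -4
8 -4 -4

Derivation:
Center: (8, -3, -5). Add each direction:
  D0: (8, -3, -5) + (1, -1, 0) = (9, -4, -5)
  D1: (8, -3, -5) + (1, 0, -1) = (9, -3, -6)
  D2: (8, -3, -5) + (0, 1, -1) = (8, -2, -6)
  D3: (8, -3, -5) + (-1, 1, 0) = (7, -2, -5)
  D4: (8, -3, -5) + (-1, 0, 1) = (7, -3, -4)
  D5: (8, -3, -5) + (0, -1, 1) = (8, -4, -4)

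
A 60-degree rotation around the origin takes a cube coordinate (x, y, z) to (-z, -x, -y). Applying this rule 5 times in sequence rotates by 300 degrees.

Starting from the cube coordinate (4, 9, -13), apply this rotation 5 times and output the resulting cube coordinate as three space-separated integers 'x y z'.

Start: (4, 9, -13)
Step 1: (4, 9, -13) -> (-(-13), -(4), -(9)) = (13, -4, -9)
Step 2: (13, -4, -9) -> (-(-9), -(13), -(-4)) = (9, -13, 4)
Step 3: (9, -13, 4) -> (-(4), -(9), -(-13)) = (-4, -9, 13)
Step 4: (-4, -9, 13) -> (-(13), -(-4), -(-9)) = (-13, 4, 9)
Step 5: (-13, 4, 9) -> (-(9), -(-13), -(4)) = (-9, 13, -4)

Answer: -9 13 -4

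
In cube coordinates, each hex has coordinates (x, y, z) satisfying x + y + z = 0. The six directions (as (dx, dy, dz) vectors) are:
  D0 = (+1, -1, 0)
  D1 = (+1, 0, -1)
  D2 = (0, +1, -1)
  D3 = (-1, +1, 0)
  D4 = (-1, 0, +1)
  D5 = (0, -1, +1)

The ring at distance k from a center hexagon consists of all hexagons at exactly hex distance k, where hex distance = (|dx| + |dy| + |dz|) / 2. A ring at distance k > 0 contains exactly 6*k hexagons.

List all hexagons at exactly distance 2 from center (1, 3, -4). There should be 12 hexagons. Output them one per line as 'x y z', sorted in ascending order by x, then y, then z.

Walk ring at distance 2 from (1, 3, -4):
Start at center + D4*2 = (-1, 3, -2)
  hex 0: (-1, 3, -2)
  hex 1: (0, 2, -2)
  hex 2: (1, 1, -2)
  hex 3: (2, 1, -3)
  hex 4: (3, 1, -4)
  hex 5: (3, 2, -5)
  hex 6: (3, 3, -6)
  hex 7: (2, 4, -6)
  hex 8: (1, 5, -6)
  hex 9: (0, 5, -5)
  hex 10: (-1, 5, -4)
  hex 11: (-1, 4, -3)
Sorted: 12 hexes.

Answer: -1 3 -2
-1 4 -3
-1 5 -4
0 2 -2
0 5 -5
1 1 -2
1 5 -6
2 1 -3
2 4 -6
3 1 -4
3 2 -5
3 3 -6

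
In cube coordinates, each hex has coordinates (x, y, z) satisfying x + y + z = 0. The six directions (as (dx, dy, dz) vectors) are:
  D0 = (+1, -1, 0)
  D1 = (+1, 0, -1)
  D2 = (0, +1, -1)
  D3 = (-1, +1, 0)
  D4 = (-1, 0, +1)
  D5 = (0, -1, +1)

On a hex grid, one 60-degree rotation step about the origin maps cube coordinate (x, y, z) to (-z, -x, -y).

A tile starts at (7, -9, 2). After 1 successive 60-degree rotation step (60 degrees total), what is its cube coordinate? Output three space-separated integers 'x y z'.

Start: (7, -9, 2)
Step 1: (7, -9, 2) -> (-(2), -(7), -(-9)) = (-2, -7, 9)

Answer: -2 -7 9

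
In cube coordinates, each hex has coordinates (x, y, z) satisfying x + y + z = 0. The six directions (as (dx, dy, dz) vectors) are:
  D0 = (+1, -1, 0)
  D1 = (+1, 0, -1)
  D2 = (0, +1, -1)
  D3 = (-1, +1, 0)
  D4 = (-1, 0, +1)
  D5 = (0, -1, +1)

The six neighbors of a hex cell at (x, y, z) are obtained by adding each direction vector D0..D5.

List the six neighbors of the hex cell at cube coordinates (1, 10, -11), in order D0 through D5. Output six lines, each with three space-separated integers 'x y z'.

Center: (1, 10, -11). Add each direction:
  D0: (1, 10, -11) + (1, -1, 0) = (2, 9, -11)
  D1: (1, 10, -11) + (1, 0, -1) = (2, 10, -12)
  D2: (1, 10, -11) + (0, 1, -1) = (1, 11, -12)
  D3: (1, 10, -11) + (-1, 1, 0) = (0, 11, -11)
  D4: (1, 10, -11) + (-1, 0, 1) = (0, 10, -10)
  D5: (1, 10, -11) + (0, -1, 1) = (1, 9, -10)

Answer: 2 9 -11
2 10 -12
1 11 -12
0 11 -11
0 10 -10
1 9 -10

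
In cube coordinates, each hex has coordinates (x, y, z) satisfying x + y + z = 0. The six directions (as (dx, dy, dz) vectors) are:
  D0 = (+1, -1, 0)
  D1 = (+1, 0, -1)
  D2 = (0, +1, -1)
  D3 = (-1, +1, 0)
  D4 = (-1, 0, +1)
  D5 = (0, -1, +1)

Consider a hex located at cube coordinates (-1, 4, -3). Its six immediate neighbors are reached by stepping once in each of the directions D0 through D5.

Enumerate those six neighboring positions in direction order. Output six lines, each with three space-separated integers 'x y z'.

Answer: 0 3 -3
0 4 -4
-1 5 -4
-2 5 -3
-2 4 -2
-1 3 -2

Derivation:
Center: (-1, 4, -3). Add each direction:
  D0: (-1, 4, -3) + (1, -1, 0) = (0, 3, -3)
  D1: (-1, 4, -3) + (1, 0, -1) = (0, 4, -4)
  D2: (-1, 4, -3) + (0, 1, -1) = (-1, 5, -4)
  D3: (-1, 4, -3) + (-1, 1, 0) = (-2, 5, -3)
  D4: (-1, 4, -3) + (-1, 0, 1) = (-2, 4, -2)
  D5: (-1, 4, -3) + (0, -1, 1) = (-1, 3, -2)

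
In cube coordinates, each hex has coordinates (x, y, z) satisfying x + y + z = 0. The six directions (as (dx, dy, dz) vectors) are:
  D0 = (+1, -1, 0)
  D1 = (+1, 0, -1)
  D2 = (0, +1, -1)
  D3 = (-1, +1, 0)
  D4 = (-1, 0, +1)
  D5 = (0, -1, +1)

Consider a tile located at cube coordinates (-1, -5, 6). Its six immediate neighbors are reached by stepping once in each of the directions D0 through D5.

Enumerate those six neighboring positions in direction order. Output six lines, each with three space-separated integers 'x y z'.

Answer: 0 -6 6
0 -5 5
-1 -4 5
-2 -4 6
-2 -5 7
-1 -6 7

Derivation:
Center: (-1, -5, 6). Add each direction:
  D0: (-1, -5, 6) + (1, -1, 0) = (0, -6, 6)
  D1: (-1, -5, 6) + (1, 0, -1) = (0, -5, 5)
  D2: (-1, -5, 6) + (0, 1, -1) = (-1, -4, 5)
  D3: (-1, -5, 6) + (-1, 1, 0) = (-2, -4, 6)
  D4: (-1, -5, 6) + (-1, 0, 1) = (-2, -5, 7)
  D5: (-1, -5, 6) + (0, -1, 1) = (-1, -6, 7)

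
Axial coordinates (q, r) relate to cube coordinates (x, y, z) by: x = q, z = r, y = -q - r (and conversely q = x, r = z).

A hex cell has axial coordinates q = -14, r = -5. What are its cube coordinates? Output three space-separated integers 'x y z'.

x = q = -14
z = r = -5
y = -x - z = -(-14) - (-5) = 19

Answer: -14 19 -5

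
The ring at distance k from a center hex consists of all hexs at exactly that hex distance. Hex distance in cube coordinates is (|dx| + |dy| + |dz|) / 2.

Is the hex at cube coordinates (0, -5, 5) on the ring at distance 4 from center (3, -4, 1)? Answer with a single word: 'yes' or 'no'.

|px - cx| = |0 - 3| = 3
|py - cy| = |-5 - (-4)| = 1
|pz - cz| = |5 - 1| = 4
distance = (3+1+4)/2 = 8/2 = 4
radius = 4; distance == radius -> yes

Answer: yes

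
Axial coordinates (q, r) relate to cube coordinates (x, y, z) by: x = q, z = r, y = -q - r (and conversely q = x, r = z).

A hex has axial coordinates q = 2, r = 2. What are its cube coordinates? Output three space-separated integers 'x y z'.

x = q = 2
z = r = 2
y = -x - z = -(2) - (2) = -4

Answer: 2 -4 2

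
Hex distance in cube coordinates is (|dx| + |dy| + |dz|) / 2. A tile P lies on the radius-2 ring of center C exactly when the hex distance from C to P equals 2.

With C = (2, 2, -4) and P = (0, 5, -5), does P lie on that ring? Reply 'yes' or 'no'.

Answer: no

Derivation:
|px - cx| = |0 - 2| = 2
|py - cy| = |5 - 2| = 3
|pz - cz| = |-5 - (-4)| = 1
distance = (2+3+1)/2 = 6/2 = 3
radius = 2; distance != radius -> no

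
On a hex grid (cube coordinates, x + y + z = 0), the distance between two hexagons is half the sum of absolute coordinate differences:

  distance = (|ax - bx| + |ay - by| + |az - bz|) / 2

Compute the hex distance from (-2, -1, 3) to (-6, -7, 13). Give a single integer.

Answer: 10

Derivation:
|ax - bx| = |-2 - (-6)| = 4
|ay - by| = |-1 - (-7)| = 6
|az - bz| = |3 - 13| = 10
distance = (4 + 6 + 10) / 2 = 20 / 2 = 10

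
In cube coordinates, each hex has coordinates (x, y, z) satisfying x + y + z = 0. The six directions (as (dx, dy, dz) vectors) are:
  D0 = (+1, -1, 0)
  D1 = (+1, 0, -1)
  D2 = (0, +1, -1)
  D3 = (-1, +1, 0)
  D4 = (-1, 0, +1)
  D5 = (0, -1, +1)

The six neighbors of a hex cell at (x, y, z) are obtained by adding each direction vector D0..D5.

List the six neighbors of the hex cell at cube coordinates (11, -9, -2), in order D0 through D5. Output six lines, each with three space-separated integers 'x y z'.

Answer: 12 -10 -2
12 -9 -3
11 -8 -3
10 -8 -2
10 -9 -1
11 -10 -1

Derivation:
Center: (11, -9, -2). Add each direction:
  D0: (11, -9, -2) + (1, -1, 0) = (12, -10, -2)
  D1: (11, -9, -2) + (1, 0, -1) = (12, -9, -3)
  D2: (11, -9, -2) + (0, 1, -1) = (11, -8, -3)
  D3: (11, -9, -2) + (-1, 1, 0) = (10, -8, -2)
  D4: (11, -9, -2) + (-1, 0, 1) = (10, -9, -1)
  D5: (11, -9, -2) + (0, -1, 1) = (11, -10, -1)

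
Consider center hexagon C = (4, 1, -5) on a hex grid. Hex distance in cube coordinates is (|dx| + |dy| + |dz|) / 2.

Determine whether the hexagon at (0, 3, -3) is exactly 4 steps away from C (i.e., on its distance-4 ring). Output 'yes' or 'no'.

Answer: yes

Derivation:
|px - cx| = |0 - 4| = 4
|py - cy| = |3 - 1| = 2
|pz - cz| = |-3 - (-5)| = 2
distance = (4+2+2)/2 = 8/2 = 4
radius = 4; distance == radius -> yes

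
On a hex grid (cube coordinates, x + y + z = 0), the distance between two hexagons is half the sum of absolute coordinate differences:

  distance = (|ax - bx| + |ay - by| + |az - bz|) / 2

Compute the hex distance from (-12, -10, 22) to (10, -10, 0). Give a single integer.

|ax - bx| = |-12 - 10| = 22
|ay - by| = |-10 - (-10)| = 0
|az - bz| = |22 - 0| = 22
distance = (22 + 0 + 22) / 2 = 44 / 2 = 22

Answer: 22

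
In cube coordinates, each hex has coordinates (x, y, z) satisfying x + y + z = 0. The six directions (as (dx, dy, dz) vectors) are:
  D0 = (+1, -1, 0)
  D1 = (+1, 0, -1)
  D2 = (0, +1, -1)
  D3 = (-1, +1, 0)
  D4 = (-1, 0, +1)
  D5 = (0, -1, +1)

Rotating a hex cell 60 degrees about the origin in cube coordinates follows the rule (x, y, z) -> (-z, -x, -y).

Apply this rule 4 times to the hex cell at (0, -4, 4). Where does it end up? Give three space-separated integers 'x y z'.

Start: (0, -4, 4)
Step 1: (0, -4, 4) -> (-(4), -(0), -(-4)) = (-4, 0, 4)
Step 2: (-4, 0, 4) -> (-(4), -(-4), -(0)) = (-4, 4, 0)
Step 3: (-4, 4, 0) -> (-(0), -(-4), -(4)) = (0, 4, -4)
Step 4: (0, 4, -4) -> (-(-4), -(0), -(4)) = (4, 0, -4)

Answer: 4 0 -4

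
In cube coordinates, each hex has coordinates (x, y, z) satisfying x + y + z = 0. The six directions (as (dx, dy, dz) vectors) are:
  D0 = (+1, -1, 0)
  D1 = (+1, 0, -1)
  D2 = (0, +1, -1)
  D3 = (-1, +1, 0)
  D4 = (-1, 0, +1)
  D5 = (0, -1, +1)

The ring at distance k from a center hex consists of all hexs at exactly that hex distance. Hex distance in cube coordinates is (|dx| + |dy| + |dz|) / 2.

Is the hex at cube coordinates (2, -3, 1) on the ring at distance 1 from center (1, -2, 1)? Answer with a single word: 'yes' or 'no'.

Answer: yes

Derivation:
|px - cx| = |2 - 1| = 1
|py - cy| = |-3 - (-2)| = 1
|pz - cz| = |1 - 1| = 0
distance = (1+1+0)/2 = 2/2 = 1
radius = 1; distance == radius -> yes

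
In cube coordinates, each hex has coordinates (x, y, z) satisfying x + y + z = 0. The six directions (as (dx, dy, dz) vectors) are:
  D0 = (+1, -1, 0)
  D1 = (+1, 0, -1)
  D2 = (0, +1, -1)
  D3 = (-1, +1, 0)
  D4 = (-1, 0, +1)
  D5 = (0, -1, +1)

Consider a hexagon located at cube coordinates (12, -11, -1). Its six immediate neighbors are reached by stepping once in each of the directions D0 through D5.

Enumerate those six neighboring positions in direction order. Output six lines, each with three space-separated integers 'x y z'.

Answer: 13 -12 -1
13 -11 -2
12 -10 -2
11 -10 -1
11 -11 0
12 -12 0

Derivation:
Center: (12, -11, -1). Add each direction:
  D0: (12, -11, -1) + (1, -1, 0) = (13, -12, -1)
  D1: (12, -11, -1) + (1, 0, -1) = (13, -11, -2)
  D2: (12, -11, -1) + (0, 1, -1) = (12, -10, -2)
  D3: (12, -11, -1) + (-1, 1, 0) = (11, -10, -1)
  D4: (12, -11, -1) + (-1, 0, 1) = (11, -11, 0)
  D5: (12, -11, -1) + (0, -1, 1) = (12, -12, 0)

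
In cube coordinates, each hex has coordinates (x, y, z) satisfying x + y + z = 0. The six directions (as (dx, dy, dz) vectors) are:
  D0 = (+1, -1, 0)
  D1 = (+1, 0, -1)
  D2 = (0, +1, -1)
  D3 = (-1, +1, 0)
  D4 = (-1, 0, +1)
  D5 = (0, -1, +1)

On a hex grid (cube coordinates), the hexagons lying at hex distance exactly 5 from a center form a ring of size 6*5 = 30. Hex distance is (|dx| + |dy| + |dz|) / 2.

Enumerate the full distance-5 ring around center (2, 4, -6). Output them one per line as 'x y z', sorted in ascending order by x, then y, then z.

Answer: -3 4 -1
-3 5 -2
-3 6 -3
-3 7 -4
-3 8 -5
-3 9 -6
-2 3 -1
-2 9 -7
-1 2 -1
-1 9 -8
0 1 -1
0 9 -9
1 0 -1
1 9 -10
2 -1 -1
2 9 -11
3 -1 -2
3 8 -11
4 -1 -3
4 7 -11
5 -1 -4
5 6 -11
6 -1 -5
6 5 -11
7 -1 -6
7 0 -7
7 1 -8
7 2 -9
7 3 -10
7 4 -11

Derivation:
Walk ring at distance 5 from (2, 4, -6):
Start at center + D4*5 = (-3, 4, -1)
  hex 0: (-3, 4, -1)
  hex 1: (-2, 3, -1)
  hex 2: (-1, 2, -1)
  hex 3: (0, 1, -1)
  hex 4: (1, 0, -1)
  hex 5: (2, -1, -1)
  hex 6: (3, -1, -2)
  hex 7: (4, -1, -3)
  hex 8: (5, -1, -4)
  hex 9: (6, -1, -5)
  hex 10: (7, -1, -6)
  hex 11: (7, 0, -7)
  hex 12: (7, 1, -8)
  hex 13: (7, 2, -9)
  hex 14: (7, 3, -10)
  hex 15: (7, 4, -11)
  hex 16: (6, 5, -11)
  hex 17: (5, 6, -11)
  hex 18: (4, 7, -11)
  hex 19: (3, 8, -11)
  hex 20: (2, 9, -11)
  hex 21: (1, 9, -10)
  hex 22: (0, 9, -9)
  hex 23: (-1, 9, -8)
  hex 24: (-2, 9, -7)
  hex 25: (-3, 9, -6)
  hex 26: (-3, 8, -5)
  hex 27: (-3, 7, -4)
  hex 28: (-3, 6, -3)
  hex 29: (-3, 5, -2)
Sorted: 30 hexes.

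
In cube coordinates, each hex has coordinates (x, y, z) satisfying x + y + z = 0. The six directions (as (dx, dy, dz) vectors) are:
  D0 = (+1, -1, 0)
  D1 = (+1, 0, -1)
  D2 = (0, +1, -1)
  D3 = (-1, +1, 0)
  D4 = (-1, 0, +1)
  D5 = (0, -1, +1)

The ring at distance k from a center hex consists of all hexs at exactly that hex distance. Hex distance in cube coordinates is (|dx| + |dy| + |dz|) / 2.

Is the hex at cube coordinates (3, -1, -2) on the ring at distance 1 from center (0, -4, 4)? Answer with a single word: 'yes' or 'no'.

Answer: no

Derivation:
|px - cx| = |3 - 0| = 3
|py - cy| = |-1 - (-4)| = 3
|pz - cz| = |-2 - 4| = 6
distance = (3+3+6)/2 = 12/2 = 6
radius = 1; distance != radius -> no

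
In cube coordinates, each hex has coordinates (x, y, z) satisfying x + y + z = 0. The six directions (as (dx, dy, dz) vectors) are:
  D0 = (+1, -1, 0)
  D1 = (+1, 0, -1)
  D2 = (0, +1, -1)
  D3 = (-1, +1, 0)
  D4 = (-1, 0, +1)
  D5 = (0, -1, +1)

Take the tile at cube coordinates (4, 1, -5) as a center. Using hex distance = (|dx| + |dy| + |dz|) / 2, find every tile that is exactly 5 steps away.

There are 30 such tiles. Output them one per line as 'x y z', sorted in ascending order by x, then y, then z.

Walk ring at distance 5 from (4, 1, -5):
Start at center + D4*5 = (-1, 1, 0)
  hex 0: (-1, 1, 0)
  hex 1: (0, 0, 0)
  hex 2: (1, -1, 0)
  hex 3: (2, -2, 0)
  hex 4: (3, -3, 0)
  hex 5: (4, -4, 0)
  hex 6: (5, -4, -1)
  hex 7: (6, -4, -2)
  hex 8: (7, -4, -3)
  hex 9: (8, -4, -4)
  hex 10: (9, -4, -5)
  hex 11: (9, -3, -6)
  hex 12: (9, -2, -7)
  hex 13: (9, -1, -8)
  hex 14: (9, 0, -9)
  hex 15: (9, 1, -10)
  hex 16: (8, 2, -10)
  hex 17: (7, 3, -10)
  hex 18: (6, 4, -10)
  hex 19: (5, 5, -10)
  hex 20: (4, 6, -10)
  hex 21: (3, 6, -9)
  hex 22: (2, 6, -8)
  hex 23: (1, 6, -7)
  hex 24: (0, 6, -6)
  hex 25: (-1, 6, -5)
  hex 26: (-1, 5, -4)
  hex 27: (-1, 4, -3)
  hex 28: (-1, 3, -2)
  hex 29: (-1, 2, -1)
Sorted: 30 hexes.

Answer: -1 1 0
-1 2 -1
-1 3 -2
-1 4 -3
-1 5 -4
-1 6 -5
0 0 0
0 6 -6
1 -1 0
1 6 -7
2 -2 0
2 6 -8
3 -3 0
3 6 -9
4 -4 0
4 6 -10
5 -4 -1
5 5 -10
6 -4 -2
6 4 -10
7 -4 -3
7 3 -10
8 -4 -4
8 2 -10
9 -4 -5
9 -3 -6
9 -2 -7
9 -1 -8
9 0 -9
9 1 -10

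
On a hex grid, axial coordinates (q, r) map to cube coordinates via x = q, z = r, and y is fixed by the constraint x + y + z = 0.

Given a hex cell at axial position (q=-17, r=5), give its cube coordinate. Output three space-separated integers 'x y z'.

Answer: -17 12 5

Derivation:
x = q = -17
z = r = 5
y = -x - z = -(-17) - (5) = 12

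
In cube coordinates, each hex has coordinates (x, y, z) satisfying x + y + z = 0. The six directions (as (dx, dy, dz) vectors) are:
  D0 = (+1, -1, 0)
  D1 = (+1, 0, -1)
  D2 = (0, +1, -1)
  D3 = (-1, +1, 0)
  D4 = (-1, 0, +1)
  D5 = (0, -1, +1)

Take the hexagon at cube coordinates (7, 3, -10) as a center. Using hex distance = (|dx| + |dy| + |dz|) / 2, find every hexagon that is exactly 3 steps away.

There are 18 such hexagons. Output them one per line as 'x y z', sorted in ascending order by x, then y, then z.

Answer: 4 3 -7
4 4 -8
4 5 -9
4 6 -10
5 2 -7
5 6 -11
6 1 -7
6 6 -12
7 0 -7
7 6 -13
8 0 -8
8 5 -13
9 0 -9
9 4 -13
10 0 -10
10 1 -11
10 2 -12
10 3 -13

Derivation:
Walk ring at distance 3 from (7, 3, -10):
Start at center + D4*3 = (4, 3, -7)
  hex 0: (4, 3, -7)
  hex 1: (5, 2, -7)
  hex 2: (6, 1, -7)
  hex 3: (7, 0, -7)
  hex 4: (8, 0, -8)
  hex 5: (9, 0, -9)
  hex 6: (10, 0, -10)
  hex 7: (10, 1, -11)
  hex 8: (10, 2, -12)
  hex 9: (10, 3, -13)
  hex 10: (9, 4, -13)
  hex 11: (8, 5, -13)
  hex 12: (7, 6, -13)
  hex 13: (6, 6, -12)
  hex 14: (5, 6, -11)
  hex 15: (4, 6, -10)
  hex 16: (4, 5, -9)
  hex 17: (4, 4, -8)
Sorted: 18 hexes.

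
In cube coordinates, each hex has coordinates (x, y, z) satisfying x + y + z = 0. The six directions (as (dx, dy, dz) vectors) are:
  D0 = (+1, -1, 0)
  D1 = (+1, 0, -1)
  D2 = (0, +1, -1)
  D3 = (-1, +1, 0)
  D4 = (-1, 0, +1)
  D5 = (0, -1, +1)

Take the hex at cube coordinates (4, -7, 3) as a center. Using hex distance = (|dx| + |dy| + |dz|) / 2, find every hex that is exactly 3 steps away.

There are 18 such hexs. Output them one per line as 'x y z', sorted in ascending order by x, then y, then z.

Answer: 1 -7 6
1 -6 5
1 -5 4
1 -4 3
2 -8 6
2 -4 2
3 -9 6
3 -4 1
4 -10 6
4 -4 0
5 -10 5
5 -5 0
6 -10 4
6 -6 0
7 -10 3
7 -9 2
7 -8 1
7 -7 0

Derivation:
Walk ring at distance 3 from (4, -7, 3):
Start at center + D4*3 = (1, -7, 6)
  hex 0: (1, -7, 6)
  hex 1: (2, -8, 6)
  hex 2: (3, -9, 6)
  hex 3: (4, -10, 6)
  hex 4: (5, -10, 5)
  hex 5: (6, -10, 4)
  hex 6: (7, -10, 3)
  hex 7: (7, -9, 2)
  hex 8: (7, -8, 1)
  hex 9: (7, -7, 0)
  hex 10: (6, -6, 0)
  hex 11: (5, -5, 0)
  hex 12: (4, -4, 0)
  hex 13: (3, -4, 1)
  hex 14: (2, -4, 2)
  hex 15: (1, -4, 3)
  hex 16: (1, -5, 4)
  hex 17: (1, -6, 5)
Sorted: 18 hexes.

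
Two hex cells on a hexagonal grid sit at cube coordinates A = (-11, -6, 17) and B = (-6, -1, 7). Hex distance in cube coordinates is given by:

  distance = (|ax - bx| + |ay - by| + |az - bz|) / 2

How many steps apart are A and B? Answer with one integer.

|ax - bx| = |-11 - (-6)| = 5
|ay - by| = |-6 - (-1)| = 5
|az - bz| = |17 - 7| = 10
distance = (5 + 5 + 10) / 2 = 20 / 2 = 10

Answer: 10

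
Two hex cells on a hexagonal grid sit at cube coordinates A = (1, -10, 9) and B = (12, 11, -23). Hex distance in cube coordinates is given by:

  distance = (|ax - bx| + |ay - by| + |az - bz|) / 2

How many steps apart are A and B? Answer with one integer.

|ax - bx| = |1 - 12| = 11
|ay - by| = |-10 - 11| = 21
|az - bz| = |9 - (-23)| = 32
distance = (11 + 21 + 32) / 2 = 64 / 2 = 32

Answer: 32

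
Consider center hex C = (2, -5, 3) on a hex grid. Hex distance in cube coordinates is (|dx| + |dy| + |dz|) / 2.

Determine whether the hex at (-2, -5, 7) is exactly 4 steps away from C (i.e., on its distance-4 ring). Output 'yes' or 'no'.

|px - cx| = |-2 - 2| = 4
|py - cy| = |-5 - (-5)| = 0
|pz - cz| = |7 - 3| = 4
distance = (4+0+4)/2 = 8/2 = 4
radius = 4; distance == radius -> yes

Answer: yes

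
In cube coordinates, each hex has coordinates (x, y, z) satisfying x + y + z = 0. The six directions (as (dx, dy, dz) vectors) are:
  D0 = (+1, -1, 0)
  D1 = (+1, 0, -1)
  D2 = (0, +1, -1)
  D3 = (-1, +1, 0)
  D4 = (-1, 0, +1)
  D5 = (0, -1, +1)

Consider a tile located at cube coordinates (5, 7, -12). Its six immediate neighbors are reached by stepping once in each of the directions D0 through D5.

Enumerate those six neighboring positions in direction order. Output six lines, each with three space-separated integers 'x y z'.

Center: (5, 7, -12). Add each direction:
  D0: (5, 7, -12) + (1, -1, 0) = (6, 6, -12)
  D1: (5, 7, -12) + (1, 0, -1) = (6, 7, -13)
  D2: (5, 7, -12) + (0, 1, -1) = (5, 8, -13)
  D3: (5, 7, -12) + (-1, 1, 0) = (4, 8, -12)
  D4: (5, 7, -12) + (-1, 0, 1) = (4, 7, -11)
  D5: (5, 7, -12) + (0, -1, 1) = (5, 6, -11)

Answer: 6 6 -12
6 7 -13
5 8 -13
4 8 -12
4 7 -11
5 6 -11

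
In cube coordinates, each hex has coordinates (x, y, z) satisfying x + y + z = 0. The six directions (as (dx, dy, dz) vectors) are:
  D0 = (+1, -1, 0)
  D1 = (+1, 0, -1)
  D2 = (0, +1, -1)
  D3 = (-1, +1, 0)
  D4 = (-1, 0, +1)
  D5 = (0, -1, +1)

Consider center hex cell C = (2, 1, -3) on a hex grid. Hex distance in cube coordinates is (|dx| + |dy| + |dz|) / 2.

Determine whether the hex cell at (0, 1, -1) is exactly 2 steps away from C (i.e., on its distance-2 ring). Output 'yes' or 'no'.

Answer: yes

Derivation:
|px - cx| = |0 - 2| = 2
|py - cy| = |1 - 1| = 0
|pz - cz| = |-1 - (-3)| = 2
distance = (2+0+2)/2 = 4/2 = 2
radius = 2; distance == radius -> yes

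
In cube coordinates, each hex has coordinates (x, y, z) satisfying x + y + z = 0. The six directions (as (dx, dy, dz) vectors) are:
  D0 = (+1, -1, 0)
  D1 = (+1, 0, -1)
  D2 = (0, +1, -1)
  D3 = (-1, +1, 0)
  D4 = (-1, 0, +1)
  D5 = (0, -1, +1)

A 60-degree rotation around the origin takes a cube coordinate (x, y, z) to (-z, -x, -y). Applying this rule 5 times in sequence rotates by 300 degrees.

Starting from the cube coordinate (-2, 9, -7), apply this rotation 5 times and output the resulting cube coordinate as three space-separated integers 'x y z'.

Start: (-2, 9, -7)
Step 1: (-2, 9, -7) -> (-(-7), -(-2), -(9)) = (7, 2, -9)
Step 2: (7, 2, -9) -> (-(-9), -(7), -(2)) = (9, -7, -2)
Step 3: (9, -7, -2) -> (-(-2), -(9), -(-7)) = (2, -9, 7)
Step 4: (2, -9, 7) -> (-(7), -(2), -(-9)) = (-7, -2, 9)
Step 5: (-7, -2, 9) -> (-(9), -(-7), -(-2)) = (-9, 7, 2)

Answer: -9 7 2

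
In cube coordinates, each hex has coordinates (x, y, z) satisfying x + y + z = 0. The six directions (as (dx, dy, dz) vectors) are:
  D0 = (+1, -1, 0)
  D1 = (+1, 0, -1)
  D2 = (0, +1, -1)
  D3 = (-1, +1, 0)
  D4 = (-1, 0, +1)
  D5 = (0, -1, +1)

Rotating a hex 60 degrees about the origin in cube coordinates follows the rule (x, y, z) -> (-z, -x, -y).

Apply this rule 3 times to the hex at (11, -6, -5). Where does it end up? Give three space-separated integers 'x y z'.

Answer: -11 6 5

Derivation:
Start: (11, -6, -5)
Step 1: (11, -6, -5) -> (-(-5), -(11), -(-6)) = (5, -11, 6)
Step 2: (5, -11, 6) -> (-(6), -(5), -(-11)) = (-6, -5, 11)
Step 3: (-6, -5, 11) -> (-(11), -(-6), -(-5)) = (-11, 6, 5)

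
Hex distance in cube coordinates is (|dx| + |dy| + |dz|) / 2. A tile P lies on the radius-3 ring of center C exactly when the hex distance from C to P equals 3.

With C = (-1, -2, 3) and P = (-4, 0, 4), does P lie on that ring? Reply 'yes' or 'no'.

|px - cx| = |-4 - (-1)| = 3
|py - cy| = |0 - (-2)| = 2
|pz - cz| = |4 - 3| = 1
distance = (3+2+1)/2 = 6/2 = 3
radius = 3; distance == radius -> yes

Answer: yes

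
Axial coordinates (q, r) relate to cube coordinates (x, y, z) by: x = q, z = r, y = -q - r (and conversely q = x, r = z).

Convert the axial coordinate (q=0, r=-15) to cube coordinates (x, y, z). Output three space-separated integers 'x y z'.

Answer: 0 15 -15

Derivation:
x = q = 0
z = r = -15
y = -x - z = -(0) - (-15) = 15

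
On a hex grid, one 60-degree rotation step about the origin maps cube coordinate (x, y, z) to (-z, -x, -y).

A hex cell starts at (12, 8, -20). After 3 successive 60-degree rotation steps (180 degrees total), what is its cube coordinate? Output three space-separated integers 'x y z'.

Start: (12, 8, -20)
Step 1: (12, 8, -20) -> (-(-20), -(12), -(8)) = (20, -12, -8)
Step 2: (20, -12, -8) -> (-(-8), -(20), -(-12)) = (8, -20, 12)
Step 3: (8, -20, 12) -> (-(12), -(8), -(-20)) = (-12, -8, 20)

Answer: -12 -8 20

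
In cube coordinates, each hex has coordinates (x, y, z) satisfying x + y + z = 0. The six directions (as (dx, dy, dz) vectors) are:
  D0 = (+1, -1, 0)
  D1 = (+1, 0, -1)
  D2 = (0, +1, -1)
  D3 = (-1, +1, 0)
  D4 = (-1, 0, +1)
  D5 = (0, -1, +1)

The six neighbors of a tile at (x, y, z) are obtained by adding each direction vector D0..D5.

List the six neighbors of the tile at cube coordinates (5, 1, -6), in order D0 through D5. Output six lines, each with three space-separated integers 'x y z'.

Center: (5, 1, -6). Add each direction:
  D0: (5, 1, -6) + (1, -1, 0) = (6, 0, -6)
  D1: (5, 1, -6) + (1, 0, -1) = (6, 1, -7)
  D2: (5, 1, -6) + (0, 1, -1) = (5, 2, -7)
  D3: (5, 1, -6) + (-1, 1, 0) = (4, 2, -6)
  D4: (5, 1, -6) + (-1, 0, 1) = (4, 1, -5)
  D5: (5, 1, -6) + (0, -1, 1) = (5, 0, -5)

Answer: 6 0 -6
6 1 -7
5 2 -7
4 2 -6
4 1 -5
5 0 -5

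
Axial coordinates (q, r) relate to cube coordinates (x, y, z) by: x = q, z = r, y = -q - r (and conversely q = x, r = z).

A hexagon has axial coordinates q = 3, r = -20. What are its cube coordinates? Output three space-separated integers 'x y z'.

x = q = 3
z = r = -20
y = -x - z = -(3) - (-20) = 17

Answer: 3 17 -20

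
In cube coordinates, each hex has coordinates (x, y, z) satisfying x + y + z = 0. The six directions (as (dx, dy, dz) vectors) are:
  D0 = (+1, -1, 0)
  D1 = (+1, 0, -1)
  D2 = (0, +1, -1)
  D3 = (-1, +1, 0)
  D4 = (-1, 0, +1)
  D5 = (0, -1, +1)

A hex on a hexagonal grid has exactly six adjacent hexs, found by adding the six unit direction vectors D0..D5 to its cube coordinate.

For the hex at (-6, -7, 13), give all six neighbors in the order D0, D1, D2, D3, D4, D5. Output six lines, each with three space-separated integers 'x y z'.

Answer: -5 -8 13
-5 -7 12
-6 -6 12
-7 -6 13
-7 -7 14
-6 -8 14

Derivation:
Center: (-6, -7, 13). Add each direction:
  D0: (-6, -7, 13) + (1, -1, 0) = (-5, -8, 13)
  D1: (-6, -7, 13) + (1, 0, -1) = (-5, -7, 12)
  D2: (-6, -7, 13) + (0, 1, -1) = (-6, -6, 12)
  D3: (-6, -7, 13) + (-1, 1, 0) = (-7, -6, 13)
  D4: (-6, -7, 13) + (-1, 0, 1) = (-7, -7, 14)
  D5: (-6, -7, 13) + (0, -1, 1) = (-6, -8, 14)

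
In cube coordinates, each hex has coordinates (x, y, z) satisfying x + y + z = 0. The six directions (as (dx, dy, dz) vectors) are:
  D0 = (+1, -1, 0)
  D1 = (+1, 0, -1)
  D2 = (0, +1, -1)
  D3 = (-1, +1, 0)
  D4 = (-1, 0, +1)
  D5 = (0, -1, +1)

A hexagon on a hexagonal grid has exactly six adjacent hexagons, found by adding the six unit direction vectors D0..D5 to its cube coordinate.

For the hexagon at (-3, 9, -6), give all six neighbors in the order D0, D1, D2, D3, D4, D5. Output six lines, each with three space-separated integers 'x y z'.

Center: (-3, 9, -6). Add each direction:
  D0: (-3, 9, -6) + (1, -1, 0) = (-2, 8, -6)
  D1: (-3, 9, -6) + (1, 0, -1) = (-2, 9, -7)
  D2: (-3, 9, -6) + (0, 1, -1) = (-3, 10, -7)
  D3: (-3, 9, -6) + (-1, 1, 0) = (-4, 10, -6)
  D4: (-3, 9, -6) + (-1, 0, 1) = (-4, 9, -5)
  D5: (-3, 9, -6) + (0, -1, 1) = (-3, 8, -5)

Answer: -2 8 -6
-2 9 -7
-3 10 -7
-4 10 -6
-4 9 -5
-3 8 -5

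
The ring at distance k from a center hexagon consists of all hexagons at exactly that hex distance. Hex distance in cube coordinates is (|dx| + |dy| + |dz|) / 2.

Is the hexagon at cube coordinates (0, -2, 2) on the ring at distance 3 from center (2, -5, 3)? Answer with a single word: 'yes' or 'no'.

|px - cx| = |0 - 2| = 2
|py - cy| = |-2 - (-5)| = 3
|pz - cz| = |2 - 3| = 1
distance = (2+3+1)/2 = 6/2 = 3
radius = 3; distance == radius -> yes

Answer: yes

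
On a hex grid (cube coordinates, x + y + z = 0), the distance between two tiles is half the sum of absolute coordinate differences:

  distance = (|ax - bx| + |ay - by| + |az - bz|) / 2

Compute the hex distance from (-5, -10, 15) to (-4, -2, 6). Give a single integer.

Answer: 9

Derivation:
|ax - bx| = |-5 - (-4)| = 1
|ay - by| = |-10 - (-2)| = 8
|az - bz| = |15 - 6| = 9
distance = (1 + 8 + 9) / 2 = 18 / 2 = 9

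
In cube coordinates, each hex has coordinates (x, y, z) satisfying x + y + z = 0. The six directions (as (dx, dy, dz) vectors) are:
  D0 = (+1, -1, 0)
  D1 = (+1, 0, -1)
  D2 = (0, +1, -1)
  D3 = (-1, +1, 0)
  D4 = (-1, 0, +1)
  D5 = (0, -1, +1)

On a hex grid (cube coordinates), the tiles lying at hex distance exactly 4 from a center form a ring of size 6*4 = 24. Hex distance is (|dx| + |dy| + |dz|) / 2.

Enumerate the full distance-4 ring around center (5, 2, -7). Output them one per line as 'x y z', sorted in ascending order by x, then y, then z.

Walk ring at distance 4 from (5, 2, -7):
Start at center + D4*4 = (1, 2, -3)
  hex 0: (1, 2, -3)
  hex 1: (2, 1, -3)
  hex 2: (3, 0, -3)
  hex 3: (4, -1, -3)
  hex 4: (5, -2, -3)
  hex 5: (6, -2, -4)
  hex 6: (7, -2, -5)
  hex 7: (8, -2, -6)
  hex 8: (9, -2, -7)
  hex 9: (9, -1, -8)
  hex 10: (9, 0, -9)
  hex 11: (9, 1, -10)
  hex 12: (9, 2, -11)
  hex 13: (8, 3, -11)
  hex 14: (7, 4, -11)
  hex 15: (6, 5, -11)
  hex 16: (5, 6, -11)
  hex 17: (4, 6, -10)
  hex 18: (3, 6, -9)
  hex 19: (2, 6, -8)
  hex 20: (1, 6, -7)
  hex 21: (1, 5, -6)
  hex 22: (1, 4, -5)
  hex 23: (1, 3, -4)
Sorted: 24 hexes.

Answer: 1 2 -3
1 3 -4
1 4 -5
1 5 -6
1 6 -7
2 1 -3
2 6 -8
3 0 -3
3 6 -9
4 -1 -3
4 6 -10
5 -2 -3
5 6 -11
6 -2 -4
6 5 -11
7 -2 -5
7 4 -11
8 -2 -6
8 3 -11
9 -2 -7
9 -1 -8
9 0 -9
9 1 -10
9 2 -11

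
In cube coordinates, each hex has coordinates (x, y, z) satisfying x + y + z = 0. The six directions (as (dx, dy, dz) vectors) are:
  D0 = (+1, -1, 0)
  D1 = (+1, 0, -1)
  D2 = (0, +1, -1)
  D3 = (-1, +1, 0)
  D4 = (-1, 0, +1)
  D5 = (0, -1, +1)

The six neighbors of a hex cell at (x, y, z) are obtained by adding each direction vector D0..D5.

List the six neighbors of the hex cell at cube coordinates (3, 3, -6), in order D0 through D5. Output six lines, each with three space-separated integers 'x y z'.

Center: (3, 3, -6). Add each direction:
  D0: (3, 3, -6) + (1, -1, 0) = (4, 2, -6)
  D1: (3, 3, -6) + (1, 0, -1) = (4, 3, -7)
  D2: (3, 3, -6) + (0, 1, -1) = (3, 4, -7)
  D3: (3, 3, -6) + (-1, 1, 0) = (2, 4, -6)
  D4: (3, 3, -6) + (-1, 0, 1) = (2, 3, -5)
  D5: (3, 3, -6) + (0, -1, 1) = (3, 2, -5)

Answer: 4 2 -6
4 3 -7
3 4 -7
2 4 -6
2 3 -5
3 2 -5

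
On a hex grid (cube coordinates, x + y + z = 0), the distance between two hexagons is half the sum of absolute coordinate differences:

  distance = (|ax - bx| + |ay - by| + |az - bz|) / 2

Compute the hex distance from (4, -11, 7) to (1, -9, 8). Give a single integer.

|ax - bx| = |4 - 1| = 3
|ay - by| = |-11 - (-9)| = 2
|az - bz| = |7 - 8| = 1
distance = (3 + 2 + 1) / 2 = 6 / 2 = 3

Answer: 3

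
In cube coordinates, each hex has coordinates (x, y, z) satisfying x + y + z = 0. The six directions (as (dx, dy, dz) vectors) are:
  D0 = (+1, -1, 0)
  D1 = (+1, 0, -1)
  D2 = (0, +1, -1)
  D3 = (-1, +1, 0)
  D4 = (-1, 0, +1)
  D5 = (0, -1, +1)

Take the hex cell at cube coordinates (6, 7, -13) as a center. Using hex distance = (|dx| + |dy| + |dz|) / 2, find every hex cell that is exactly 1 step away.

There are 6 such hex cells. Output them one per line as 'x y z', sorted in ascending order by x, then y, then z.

Walk ring at distance 1 from (6, 7, -13):
Start at center + D4*1 = (5, 7, -12)
  hex 0: (5, 7, -12)
  hex 1: (6, 6, -12)
  hex 2: (7, 6, -13)
  hex 3: (7, 7, -14)
  hex 4: (6, 8, -14)
  hex 5: (5, 8, -13)
Sorted: 6 hexes.

Answer: 5 7 -12
5 8 -13
6 6 -12
6 8 -14
7 6 -13
7 7 -14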